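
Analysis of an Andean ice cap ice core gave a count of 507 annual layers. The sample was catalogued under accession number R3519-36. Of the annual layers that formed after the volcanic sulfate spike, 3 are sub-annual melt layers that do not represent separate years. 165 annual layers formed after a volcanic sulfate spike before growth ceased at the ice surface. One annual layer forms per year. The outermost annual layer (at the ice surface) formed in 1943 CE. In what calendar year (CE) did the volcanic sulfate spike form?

165 annual layers post-date the volcanic sulfate spike.
Removing the 3 false annual layers leaves 165 − 3 = 162 true annual layers beyond the volcanic sulfate spike.
The annual layer at the ice surface is 1943 CE, so the volcanic sulfate spike dates to 1943 − 162 = 1781 CE.

1781 CE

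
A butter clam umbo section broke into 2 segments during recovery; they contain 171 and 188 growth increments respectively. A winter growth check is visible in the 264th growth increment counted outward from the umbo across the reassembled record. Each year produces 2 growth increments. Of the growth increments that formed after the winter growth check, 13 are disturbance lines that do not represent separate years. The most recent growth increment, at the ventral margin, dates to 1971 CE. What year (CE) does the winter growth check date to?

1930 CE

Total growth increments = 171 + 188 = 359.
359 − 264 = 95 growth increments lie beyond the winter growth check toward the ventral margin.
95 − 13 false = 82 true growth increments after the winter growth check.
With 2 growth increments per year, 82 / 2 = 41 years.
The growth increment at the ventral margin is 1971 CE, so the winter growth check dates to 1971 − 41 = 1930 CE.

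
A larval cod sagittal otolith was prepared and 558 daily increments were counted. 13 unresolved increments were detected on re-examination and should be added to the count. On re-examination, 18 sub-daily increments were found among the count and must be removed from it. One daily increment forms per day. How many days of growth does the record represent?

After corrections the count is 558 − 18 + 13 = 553 daily increments.
At one daily increment per day, that is 553 days.

553 days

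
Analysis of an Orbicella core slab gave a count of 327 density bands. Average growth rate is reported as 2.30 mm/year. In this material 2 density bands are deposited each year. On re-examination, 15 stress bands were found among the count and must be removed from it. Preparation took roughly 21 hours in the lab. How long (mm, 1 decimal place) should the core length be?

True density band count = 327 − 15 = 312.
With 2 density bands per year, 312 / 2 = 156 years.
156 years at 2.30 mm/year gives 2.30 × 156 = 358.8 mm.

358.8 mm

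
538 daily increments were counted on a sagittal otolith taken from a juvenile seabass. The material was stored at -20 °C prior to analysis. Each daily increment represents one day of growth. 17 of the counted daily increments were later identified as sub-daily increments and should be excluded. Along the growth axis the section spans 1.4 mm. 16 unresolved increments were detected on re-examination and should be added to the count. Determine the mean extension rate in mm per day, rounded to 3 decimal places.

True daily increment count = 538 − 17 + 16 = 537.
Mean rate = 1.4 mm / 537 days ≈ 0.003 mm per day.

0.003 mm per day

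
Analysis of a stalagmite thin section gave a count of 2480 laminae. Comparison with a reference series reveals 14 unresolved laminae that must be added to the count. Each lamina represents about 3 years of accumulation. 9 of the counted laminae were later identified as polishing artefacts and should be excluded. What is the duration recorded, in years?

7455 years

Correcting the raw count gives 2480 − 9 + 14 = 2485 true laminae.
2485 laminae at 3 years each span 2485 × 3 = 7455 years.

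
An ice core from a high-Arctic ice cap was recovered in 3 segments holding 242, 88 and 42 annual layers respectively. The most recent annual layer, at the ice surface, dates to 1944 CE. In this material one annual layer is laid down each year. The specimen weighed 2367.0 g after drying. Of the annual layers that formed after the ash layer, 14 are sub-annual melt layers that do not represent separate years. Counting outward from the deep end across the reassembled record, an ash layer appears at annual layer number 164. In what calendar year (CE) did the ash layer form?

Total annual layers = 242 + 88 + 42 = 372.
Between annual layer 164 and the ice surface there are 372 − 164 = 208 annual layers.
Excluding 14 false annual layers: 208 − 14 = 194.
The annual layer at the ice surface is 1944 CE, so the ash layer dates to 1944 − 194 = 1750 CE.

1750 CE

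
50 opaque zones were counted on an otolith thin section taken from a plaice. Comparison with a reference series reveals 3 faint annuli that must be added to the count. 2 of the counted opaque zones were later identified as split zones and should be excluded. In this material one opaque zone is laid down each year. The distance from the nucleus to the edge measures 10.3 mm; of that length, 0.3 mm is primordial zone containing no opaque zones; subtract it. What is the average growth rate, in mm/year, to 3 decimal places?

Adjusted count: 50 − 2 + 3 = 51 opaque zones.
The growth record spans 10.3 − 0.3 = 10.0 mm.
Extension rate ≈ 10.0 / 51 = 0.196 mm/year.

0.196 mm/year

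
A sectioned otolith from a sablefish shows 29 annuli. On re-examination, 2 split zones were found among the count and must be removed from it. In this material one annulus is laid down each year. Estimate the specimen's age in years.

After corrections the count is 29 − 2 = 27 annuli.
At one annulus per year, that is 27 years.

27 yr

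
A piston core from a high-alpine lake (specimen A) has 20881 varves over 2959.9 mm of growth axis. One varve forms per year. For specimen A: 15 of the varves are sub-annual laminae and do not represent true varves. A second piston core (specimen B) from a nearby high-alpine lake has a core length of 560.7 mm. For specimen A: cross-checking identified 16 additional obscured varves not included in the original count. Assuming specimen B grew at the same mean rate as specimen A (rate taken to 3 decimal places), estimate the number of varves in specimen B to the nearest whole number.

3949 varves

Specimen A: after corrections the count is 20881 − 15 + 16 = 20882 varves.
A: Extension rate ≈ 2959.9 / 20882 = 0.142 mm/year.
For B, 560.7 / 0.142 = 3948.59 years ≈ 3949 varves.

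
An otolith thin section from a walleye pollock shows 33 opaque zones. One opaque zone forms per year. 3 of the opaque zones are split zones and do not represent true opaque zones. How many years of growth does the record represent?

30 years

After corrections the count is 33 − 3 = 30 opaque zones.
With a one-to-one opaque zone periodicity this is 30 years.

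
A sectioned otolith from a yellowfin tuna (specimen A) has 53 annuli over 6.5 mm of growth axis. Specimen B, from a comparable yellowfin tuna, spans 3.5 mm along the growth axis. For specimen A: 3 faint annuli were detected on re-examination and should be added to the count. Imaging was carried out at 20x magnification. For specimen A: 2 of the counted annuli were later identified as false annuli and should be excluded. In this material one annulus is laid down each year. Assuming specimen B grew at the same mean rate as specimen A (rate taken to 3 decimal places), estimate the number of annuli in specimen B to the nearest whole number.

Specimen A: adjusted count: 53 − 2 + 3 = 54 annuli.
A: 6.5 mm over 54 years gives 6.5 / 54 ≈ 0.120 mm per year.
For B, 3.5 / 0.120 = 29.17 years ≈ 29 annuli.

29 annuli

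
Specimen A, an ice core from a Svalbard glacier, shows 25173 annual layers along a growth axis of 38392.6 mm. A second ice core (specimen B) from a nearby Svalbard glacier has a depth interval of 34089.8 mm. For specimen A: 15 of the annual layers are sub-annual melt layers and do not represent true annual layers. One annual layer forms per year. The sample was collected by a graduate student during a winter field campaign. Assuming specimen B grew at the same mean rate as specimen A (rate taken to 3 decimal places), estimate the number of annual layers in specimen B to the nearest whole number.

Specimen A: correcting the raw count gives 25173 − 15 = 25158 true annual layers.
A: 38392.6 mm over 25158 years gives 38392.6 / 25158 ≈ 1.526 mm per year.
For B, 34089.8 / 1.526 = 22339.32 years ≈ 22339 annual layers.

22339 annual layers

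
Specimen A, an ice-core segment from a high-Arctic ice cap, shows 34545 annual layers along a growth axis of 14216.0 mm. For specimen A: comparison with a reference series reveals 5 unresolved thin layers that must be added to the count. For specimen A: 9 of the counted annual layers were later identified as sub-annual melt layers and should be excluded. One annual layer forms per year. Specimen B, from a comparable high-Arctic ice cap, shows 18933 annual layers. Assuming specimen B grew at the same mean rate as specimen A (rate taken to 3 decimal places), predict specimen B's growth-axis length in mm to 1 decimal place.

7800.4 mm

Specimen A: after corrections the count is 34545 − 9 + 5 = 34541 annual layers.
A: Mean rate = 14216.0 mm / 34541 years ≈ 0.412 mm/year.
For B, 0.412 mm/year × 18933 years = 7800.4 mm.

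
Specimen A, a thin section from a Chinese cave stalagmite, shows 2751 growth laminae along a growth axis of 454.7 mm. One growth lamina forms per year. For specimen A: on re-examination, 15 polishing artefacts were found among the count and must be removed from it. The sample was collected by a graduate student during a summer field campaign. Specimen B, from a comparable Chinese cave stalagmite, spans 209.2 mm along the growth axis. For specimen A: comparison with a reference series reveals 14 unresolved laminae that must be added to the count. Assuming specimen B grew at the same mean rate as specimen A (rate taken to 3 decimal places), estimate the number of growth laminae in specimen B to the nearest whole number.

1268 growth laminae

Specimen A: true growth lamina count = 2751 − 15 + 14 = 2750.
A: Extension rate ≈ 454.7 / 2750 = 0.165 mm per year.
For B, 209.2 / 0.165 = 1267.88 years ≈ 1268 growth laminae.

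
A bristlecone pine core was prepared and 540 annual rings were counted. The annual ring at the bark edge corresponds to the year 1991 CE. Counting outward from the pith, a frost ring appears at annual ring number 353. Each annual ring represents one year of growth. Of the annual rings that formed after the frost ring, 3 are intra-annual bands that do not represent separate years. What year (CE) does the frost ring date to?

540 − 353 = 187 annual rings lie beyond the frost ring toward the bark edge.
Excluding 3 false annual rings: 187 − 3 = 184.
The annual ring at the bark edge is 1991 CE, so the frost ring dates to 1991 − 184 = 1807 CE.

1807 CE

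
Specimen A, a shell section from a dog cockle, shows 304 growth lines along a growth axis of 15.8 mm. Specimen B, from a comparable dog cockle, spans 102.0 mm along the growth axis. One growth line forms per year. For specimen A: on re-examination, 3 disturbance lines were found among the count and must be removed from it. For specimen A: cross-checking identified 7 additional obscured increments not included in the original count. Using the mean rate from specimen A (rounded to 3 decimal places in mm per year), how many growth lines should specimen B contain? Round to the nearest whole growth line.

Specimen A: correcting the raw count gives 304 − 3 + 7 = 308 true growth lines.
A: 15.8 mm over 308 years gives 15.8 / 308 ≈ 0.051 mm per year.
For B, 102.0 / 0.051 = 2000.00 years ≈ 2000 growth lines.

2000 growth lines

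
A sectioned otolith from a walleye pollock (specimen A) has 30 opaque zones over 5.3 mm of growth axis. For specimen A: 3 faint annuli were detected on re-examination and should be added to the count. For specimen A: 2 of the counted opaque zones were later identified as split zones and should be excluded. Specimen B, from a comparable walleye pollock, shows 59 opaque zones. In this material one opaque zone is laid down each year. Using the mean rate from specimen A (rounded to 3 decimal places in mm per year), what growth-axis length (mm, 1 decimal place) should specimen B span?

10.1 mm

Specimen A: true opaque zone count = 30 − 2 + 3 = 31.
A: 5.3 mm over 31 years gives 5.3 / 31 ≈ 0.171 mm/yr.
For B, 0.171 mm/year × 59 years = 10.1 mm.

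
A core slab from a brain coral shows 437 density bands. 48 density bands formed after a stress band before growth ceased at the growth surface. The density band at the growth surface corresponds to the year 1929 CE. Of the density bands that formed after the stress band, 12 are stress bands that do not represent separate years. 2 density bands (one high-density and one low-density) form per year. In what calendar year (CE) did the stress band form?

1911 CE

48 density bands formed after the stress band.
48 − 12 false = 36 true density bands after the stress band.
Dividing by 2 density bands per year: 36 / 2 = 18 years.
Counting back 18 years from 1929 CE places the stress band in 1929 − 18 = 1911 CE.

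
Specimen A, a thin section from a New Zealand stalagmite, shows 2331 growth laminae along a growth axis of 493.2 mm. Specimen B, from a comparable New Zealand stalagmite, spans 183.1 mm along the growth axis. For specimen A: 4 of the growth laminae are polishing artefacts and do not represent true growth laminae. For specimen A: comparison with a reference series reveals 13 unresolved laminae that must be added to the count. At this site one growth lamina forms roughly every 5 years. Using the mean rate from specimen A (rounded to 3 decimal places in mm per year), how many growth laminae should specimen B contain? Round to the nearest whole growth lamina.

Specimen A: after corrections the count is 2331 − 4 + 13 = 2340 growth laminae.
Specimen A: 2340 growth laminae at 5 years each span 2340 × 5 = 11700 years.
A: 493.2 mm over 11700 years gives 493.2 / 11700 ≈ 0.042 mm/year.
B spans 183.1 / 0.042 = 4359.52 years; at 5 years per growth lamina that is 4359.52 / 5 ≈ 872 growth laminae.

872 growth laminae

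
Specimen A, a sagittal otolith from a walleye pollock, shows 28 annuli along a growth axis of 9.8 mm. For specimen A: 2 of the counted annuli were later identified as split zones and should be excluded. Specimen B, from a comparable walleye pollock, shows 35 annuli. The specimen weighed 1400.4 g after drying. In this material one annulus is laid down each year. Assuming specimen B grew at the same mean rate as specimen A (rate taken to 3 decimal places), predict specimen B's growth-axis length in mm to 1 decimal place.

13.2 mm

Specimen A: adjusted count: 28 − 2 = 26 annuli.
A: Extension rate ≈ 9.8 / 26 = 0.377 mm/year.
Length of B = 0.377 × 35 = 13.2 mm.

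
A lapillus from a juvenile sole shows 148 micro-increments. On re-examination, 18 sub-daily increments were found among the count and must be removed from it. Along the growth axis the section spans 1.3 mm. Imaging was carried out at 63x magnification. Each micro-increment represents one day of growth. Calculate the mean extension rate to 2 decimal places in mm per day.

0.01 mm per day

Correcting the raw count gives 148 − 18 = 130 true micro-increments.
Extension rate ≈ 1.3 / 130 = 0.01 mm per day.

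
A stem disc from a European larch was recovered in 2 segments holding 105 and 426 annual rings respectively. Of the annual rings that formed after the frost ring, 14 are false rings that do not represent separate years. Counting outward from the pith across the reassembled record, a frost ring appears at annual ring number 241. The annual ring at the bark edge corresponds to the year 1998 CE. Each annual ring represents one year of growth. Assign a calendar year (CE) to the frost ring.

Total annual rings = 105 + 426 = 531.
531 − 241 = 290 annual rings lie beyond the frost ring toward the bark edge.
Excluding 14 false annual rings: 290 − 14 = 276.
Counting back 276 years from 1998 CE places the frost ring in 1998 − 276 = 1722 CE.

1722 CE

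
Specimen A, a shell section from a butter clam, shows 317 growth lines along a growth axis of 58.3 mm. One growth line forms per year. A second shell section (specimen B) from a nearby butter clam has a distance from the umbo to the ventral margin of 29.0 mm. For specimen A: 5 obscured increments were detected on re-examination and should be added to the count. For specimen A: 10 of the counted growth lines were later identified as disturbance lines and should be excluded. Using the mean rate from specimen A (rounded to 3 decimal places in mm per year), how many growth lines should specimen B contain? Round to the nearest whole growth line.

155 growth lines

Specimen A: adjusted count: 317 − 10 + 5 = 312 growth lines.
A: Mean rate = 58.3 mm / 312 years ≈ 0.187 mm/yr.
For B, 29.0 / 0.187 = 155.08 years ≈ 155 growth lines.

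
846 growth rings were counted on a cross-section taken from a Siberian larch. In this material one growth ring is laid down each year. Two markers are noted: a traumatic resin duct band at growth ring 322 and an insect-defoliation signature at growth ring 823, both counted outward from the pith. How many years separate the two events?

501 years

The two markers are separated by 823 − 322 = 501 growth rings.
One growth ring per year makes the interval 501 years.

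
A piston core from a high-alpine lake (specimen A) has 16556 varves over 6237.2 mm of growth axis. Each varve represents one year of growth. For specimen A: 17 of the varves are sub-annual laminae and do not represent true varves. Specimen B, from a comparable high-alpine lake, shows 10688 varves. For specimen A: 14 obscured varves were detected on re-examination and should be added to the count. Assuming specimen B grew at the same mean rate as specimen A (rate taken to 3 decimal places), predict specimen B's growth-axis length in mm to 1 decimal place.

Specimen A: correcting the raw count gives 16556 − 17 + 14 = 16553 true varves.
A: Extension rate ≈ 6237.2 / 16553 = 0.377 mm/year.
For B, 0.377 mm/year × 10688 years = 4029.4 mm.

4029.4 mm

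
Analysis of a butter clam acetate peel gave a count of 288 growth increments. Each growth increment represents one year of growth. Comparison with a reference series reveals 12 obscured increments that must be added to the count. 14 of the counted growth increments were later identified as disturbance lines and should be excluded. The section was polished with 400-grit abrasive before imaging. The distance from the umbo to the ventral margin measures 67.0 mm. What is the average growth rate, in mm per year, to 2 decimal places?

After corrections the count is 288 − 14 + 12 = 286 growth increments.
Extension rate ≈ 67.0 / 286 = 0.23 mm per year.

0.23 mm per year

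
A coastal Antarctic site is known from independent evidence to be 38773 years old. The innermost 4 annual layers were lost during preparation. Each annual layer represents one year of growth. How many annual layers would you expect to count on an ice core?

Expected annual layers over 38773 years: 38773.
Subtracting the 4 annual layers not captured gives 38773 − 4 = 38769 annual layers in the record.

38769 annual layers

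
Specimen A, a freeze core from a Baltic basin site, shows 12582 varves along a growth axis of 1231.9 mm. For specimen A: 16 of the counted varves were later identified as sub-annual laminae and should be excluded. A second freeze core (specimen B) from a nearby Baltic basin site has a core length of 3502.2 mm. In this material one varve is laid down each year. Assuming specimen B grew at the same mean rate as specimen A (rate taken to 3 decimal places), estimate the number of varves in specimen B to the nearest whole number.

35737 varves

Specimen A: true varve count = 12582 − 16 = 12566.
A: 1231.9 mm over 12566 years gives 1231.9 / 12566 ≈ 0.098 mm per year.
B spans 3502.2 / 0.098 = 35736.73 years ≈ 35737 varves.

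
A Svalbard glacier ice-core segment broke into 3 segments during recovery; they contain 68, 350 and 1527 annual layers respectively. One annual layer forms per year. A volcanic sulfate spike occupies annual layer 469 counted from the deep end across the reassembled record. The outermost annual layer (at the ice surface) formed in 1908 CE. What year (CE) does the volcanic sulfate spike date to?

432 CE

Total annual layers = 68 + 350 + 1527 = 1945.
1945 − 469 = 1476 annual layers lie beyond the volcanic sulfate spike toward the ice surface.
Counting back 1476 years from 1908 CE places the volcanic sulfate spike in 1908 − 1476 = 432 CE.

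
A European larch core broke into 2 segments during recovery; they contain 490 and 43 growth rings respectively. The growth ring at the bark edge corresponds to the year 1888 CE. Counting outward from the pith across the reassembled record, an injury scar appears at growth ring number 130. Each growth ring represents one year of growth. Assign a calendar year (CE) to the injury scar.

1485 CE

Total growth rings = 490 + 43 = 533.
The injury scar sits at growth ring 130 from the pith, so 533 − 130 = 403 growth rings formed after it.
Counting back 403 years from 1888 CE places the injury scar in 1888 − 403 = 1485 CE.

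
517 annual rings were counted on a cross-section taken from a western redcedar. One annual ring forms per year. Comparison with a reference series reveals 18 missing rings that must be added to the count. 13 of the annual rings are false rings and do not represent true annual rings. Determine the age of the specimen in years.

True annual ring count = 517 − 13 + 18 = 522.
One annual ring per year makes the duration 522 years.

522 years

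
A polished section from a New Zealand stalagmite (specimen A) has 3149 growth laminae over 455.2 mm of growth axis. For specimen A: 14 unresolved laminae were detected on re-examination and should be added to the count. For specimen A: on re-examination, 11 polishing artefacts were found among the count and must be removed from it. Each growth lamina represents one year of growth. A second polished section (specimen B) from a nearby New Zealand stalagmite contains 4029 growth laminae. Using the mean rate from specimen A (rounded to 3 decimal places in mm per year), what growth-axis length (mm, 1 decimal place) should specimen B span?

580.2 mm

Specimen A: correcting the raw count gives 3149 − 11 + 14 = 3152 true growth laminae.
A: Extension rate ≈ 455.2 / 3152 = 0.144 mm per year.
Length of B = 0.144 × 4029 = 580.2 mm.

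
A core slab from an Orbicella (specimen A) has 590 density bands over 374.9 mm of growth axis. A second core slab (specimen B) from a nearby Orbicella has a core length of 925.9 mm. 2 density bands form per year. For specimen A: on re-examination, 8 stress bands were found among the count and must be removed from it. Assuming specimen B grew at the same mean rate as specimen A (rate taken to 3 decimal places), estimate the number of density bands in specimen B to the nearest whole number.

Specimen A: correcting the raw count gives 590 − 8 = 582 true density bands.
Specimen A: with 2 density bands per year, 582 / 2 = 291 years.
A: 374.9 mm over 291 years gives 374.9 / 291 ≈ 1.288 mm/year.
B spans 925.9 / 1.288 = 718.87 years; at 2 density bands per year that is 718.87 × 2 ≈ 1438 density bands.

1438 density bands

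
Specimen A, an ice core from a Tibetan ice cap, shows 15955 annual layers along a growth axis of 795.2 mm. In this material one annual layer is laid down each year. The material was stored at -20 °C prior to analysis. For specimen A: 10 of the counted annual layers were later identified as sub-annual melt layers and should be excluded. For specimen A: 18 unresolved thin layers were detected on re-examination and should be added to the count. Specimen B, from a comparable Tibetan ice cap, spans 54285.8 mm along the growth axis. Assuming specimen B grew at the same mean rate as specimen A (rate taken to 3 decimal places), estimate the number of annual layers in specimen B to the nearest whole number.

1085716 annual layers

Specimen A: after corrections the count is 15955 − 10 + 18 = 15963 annual layers.
A: Mean rate = 795.2 mm / 15963 years ≈ 0.050 mm/yr.
B spans 54285.8 / 0.050 = 1085716.00 years ≈ 1085716 annual layers.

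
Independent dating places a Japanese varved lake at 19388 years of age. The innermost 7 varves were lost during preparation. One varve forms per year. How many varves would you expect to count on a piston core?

Expected varves over 19388 years: 19388.
Subtracting the 7 varves not captured gives 19388 − 7 = 19381 varves in the record.

19381 varves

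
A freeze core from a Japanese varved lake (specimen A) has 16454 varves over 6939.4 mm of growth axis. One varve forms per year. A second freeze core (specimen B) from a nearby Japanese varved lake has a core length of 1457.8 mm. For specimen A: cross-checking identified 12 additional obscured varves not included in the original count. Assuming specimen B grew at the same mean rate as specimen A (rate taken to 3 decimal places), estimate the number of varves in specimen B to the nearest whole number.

3463 varves

Specimen A: adjusted count: 16454 + 12 = 16466 varves.
A: Extension rate ≈ 6939.4 / 16466 = 0.421 mm/year.
Specimen B: 1457.8 mm / 0.421 mm per year = 3462.71 years ≈ 3463 varves.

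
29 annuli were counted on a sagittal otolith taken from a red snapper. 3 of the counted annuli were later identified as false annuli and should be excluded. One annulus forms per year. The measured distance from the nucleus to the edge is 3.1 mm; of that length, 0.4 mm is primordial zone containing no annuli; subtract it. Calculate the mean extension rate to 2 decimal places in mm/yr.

Adjusted count: 29 − 3 = 26 annuli.
The growth record spans 3.1 − 0.4 = 2.7 mm.
Extension rate ≈ 2.7 / 26 = 0.10 mm/yr.

0.10 mm/yr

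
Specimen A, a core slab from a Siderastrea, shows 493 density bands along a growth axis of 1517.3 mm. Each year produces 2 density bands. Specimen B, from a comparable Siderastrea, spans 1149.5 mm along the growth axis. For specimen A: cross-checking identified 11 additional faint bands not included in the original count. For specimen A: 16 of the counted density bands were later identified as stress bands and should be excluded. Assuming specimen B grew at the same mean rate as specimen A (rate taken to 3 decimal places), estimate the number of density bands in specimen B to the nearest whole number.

370 density bands

Specimen A: true density band count = 493 − 16 + 11 = 488.
Specimen A: 488 density bands at 2 per year is 488 / 2 = 244 years.
A: Mean rate = 1517.3 mm / 244 years ≈ 6.218 mm/year.
For B, 1149.5 / 6.218 = 184.87 years; at 2 density bands per year that is 184.87 × 2 ≈ 370 density bands.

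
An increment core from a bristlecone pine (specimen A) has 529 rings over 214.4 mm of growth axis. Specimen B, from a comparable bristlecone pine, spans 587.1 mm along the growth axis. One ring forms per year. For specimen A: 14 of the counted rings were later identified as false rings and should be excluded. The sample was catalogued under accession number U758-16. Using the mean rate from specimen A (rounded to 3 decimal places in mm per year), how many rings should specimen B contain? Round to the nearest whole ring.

Specimen A: adjusted count: 529 − 14 = 515 rings.
A: Mean rate = 214.4 mm / 515 years ≈ 0.416 mm per year.
Specimen B: 587.1 mm / 0.416 mm per year = 1411.30 years ≈ 1411 rings.

1411 rings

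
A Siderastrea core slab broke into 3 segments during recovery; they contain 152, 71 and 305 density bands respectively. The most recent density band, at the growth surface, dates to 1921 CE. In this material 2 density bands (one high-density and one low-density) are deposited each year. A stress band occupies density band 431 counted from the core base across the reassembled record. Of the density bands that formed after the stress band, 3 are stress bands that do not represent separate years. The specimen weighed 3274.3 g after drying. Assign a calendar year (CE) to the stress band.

Total density bands = 152 + 71 + 305 = 528.
Between density band 431 and the growth surface there are 528 − 431 = 97 density bands.
Excluding 3 false density bands: 97 − 3 = 94.
94 density bands at 2 per year is 94 / 2 = 47 years.
The density band at the growth surface is 1921 CE, so the stress band dates to 1921 − 47 = 1874 CE.

1874 CE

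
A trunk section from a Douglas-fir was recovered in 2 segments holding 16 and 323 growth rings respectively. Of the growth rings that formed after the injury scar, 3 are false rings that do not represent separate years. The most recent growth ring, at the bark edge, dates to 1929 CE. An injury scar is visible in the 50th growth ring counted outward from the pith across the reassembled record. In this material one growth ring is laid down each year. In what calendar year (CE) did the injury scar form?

1643 CE

Total growth rings = 16 + 323 = 339.
339 − 50 = 289 growth rings lie beyond the injury scar toward the bark edge.
Removing the 3 false growth rings leaves 289 − 3 = 286 true growth rings beyond the injury scar.
Counting back 286 years from 1929 CE places the injury scar in 1929 − 286 = 1643 CE.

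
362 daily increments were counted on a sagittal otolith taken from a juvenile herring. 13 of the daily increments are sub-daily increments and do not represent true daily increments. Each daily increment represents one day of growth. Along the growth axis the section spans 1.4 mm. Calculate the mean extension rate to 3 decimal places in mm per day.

Adjusted count: 362 − 13 = 349 daily increments.
Mean rate = 1.4 mm / 349 days ≈ 0.004 mm per day.

0.004 mm per day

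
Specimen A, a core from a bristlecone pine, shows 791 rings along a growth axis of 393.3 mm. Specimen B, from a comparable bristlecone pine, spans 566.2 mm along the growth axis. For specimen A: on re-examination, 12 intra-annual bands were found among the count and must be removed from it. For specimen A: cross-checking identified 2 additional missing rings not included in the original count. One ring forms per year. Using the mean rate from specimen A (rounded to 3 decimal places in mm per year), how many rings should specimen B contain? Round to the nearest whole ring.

1123 rings

Specimen A: adjusted count: 791 − 12 + 2 = 781 rings.
A: Mean rate = 393.3 mm / 781 years ≈ 0.504 mm/yr.
Specimen B: 566.2 mm / 0.504 mm per year = 1123.41 years ≈ 1123 rings.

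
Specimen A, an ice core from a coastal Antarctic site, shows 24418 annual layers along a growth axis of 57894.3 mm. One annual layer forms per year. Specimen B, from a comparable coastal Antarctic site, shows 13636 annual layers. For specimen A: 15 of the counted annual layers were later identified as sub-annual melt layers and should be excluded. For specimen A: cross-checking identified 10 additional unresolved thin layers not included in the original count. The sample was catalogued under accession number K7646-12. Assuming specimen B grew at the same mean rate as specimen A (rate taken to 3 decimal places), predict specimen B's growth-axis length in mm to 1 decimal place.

Specimen A: after corrections the count is 24418 − 15 + 10 = 24413 annual layers.
A: 57894.3 mm over 24413 years gives 57894.3 / 24413 ≈ 2.371 mm per year.
For B, 2.371 mm/year × 13636 years = 32331.0 mm.

32331.0 mm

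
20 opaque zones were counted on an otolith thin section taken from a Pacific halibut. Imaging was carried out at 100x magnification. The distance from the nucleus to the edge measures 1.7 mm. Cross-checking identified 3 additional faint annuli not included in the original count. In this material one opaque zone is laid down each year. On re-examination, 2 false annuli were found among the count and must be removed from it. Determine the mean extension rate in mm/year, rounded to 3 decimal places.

0.081 mm/year

Correcting the raw count gives 20 − 2 + 3 = 21 true opaque zones.
1.7 mm over 21 years gives 1.7 / 21 ≈ 0.081 mm/year.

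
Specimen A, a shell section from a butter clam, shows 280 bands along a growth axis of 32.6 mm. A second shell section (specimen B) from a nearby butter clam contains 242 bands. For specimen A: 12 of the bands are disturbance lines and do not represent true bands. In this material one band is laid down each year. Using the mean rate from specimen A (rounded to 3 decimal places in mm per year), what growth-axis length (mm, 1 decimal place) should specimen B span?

29.5 mm

Specimen A: true band count = 280 − 12 = 268.
A: Extension rate ≈ 32.6 / 268 = 0.122 mm per year.
For B, 0.122 mm/year × 242 years = 29.5 mm.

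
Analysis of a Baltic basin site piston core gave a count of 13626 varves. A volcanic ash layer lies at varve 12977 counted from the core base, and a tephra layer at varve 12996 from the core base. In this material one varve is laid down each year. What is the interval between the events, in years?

The two markers are separated by 12996 − 12977 = 19 varves.
At one varve per year, 19 years elapsed between them.

19 years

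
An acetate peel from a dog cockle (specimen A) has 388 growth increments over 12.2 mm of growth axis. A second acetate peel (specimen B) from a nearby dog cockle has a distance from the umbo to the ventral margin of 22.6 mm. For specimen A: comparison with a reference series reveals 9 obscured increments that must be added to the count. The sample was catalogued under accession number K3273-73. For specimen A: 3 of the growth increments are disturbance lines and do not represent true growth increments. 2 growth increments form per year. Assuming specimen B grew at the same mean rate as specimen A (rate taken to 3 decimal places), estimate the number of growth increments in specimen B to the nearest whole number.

729 growth increments

Specimen A: true growth increment count = 388 − 3 + 9 = 394.
Specimen A: 394 growth increments at 2 per year is 394 / 2 = 197 years.
A: 12.2 mm over 197 years gives 12.2 / 197 ≈ 0.062 mm/year.
Specimen B: 22.6 mm / 0.062 mm per year = 364.52 years; at 2 growth increments per year that is 364.52 × 2 ≈ 729 growth increments.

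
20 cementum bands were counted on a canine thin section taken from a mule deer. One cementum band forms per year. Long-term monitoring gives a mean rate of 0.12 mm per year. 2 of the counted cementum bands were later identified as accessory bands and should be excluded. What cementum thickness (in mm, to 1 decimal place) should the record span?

Correcting the raw count gives 20 − 2 = 18 true cementum bands.
Predicted length = 0.12 mm/year × 18 years = 2.2 mm.

2.2 mm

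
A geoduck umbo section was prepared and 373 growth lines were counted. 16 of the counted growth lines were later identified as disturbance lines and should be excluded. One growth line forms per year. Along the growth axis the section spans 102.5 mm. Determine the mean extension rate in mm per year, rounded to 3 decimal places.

True growth line count = 373 − 16 = 357.
Mean rate = 102.5 mm / 357 years ≈ 0.287 mm per year.

0.287 mm per year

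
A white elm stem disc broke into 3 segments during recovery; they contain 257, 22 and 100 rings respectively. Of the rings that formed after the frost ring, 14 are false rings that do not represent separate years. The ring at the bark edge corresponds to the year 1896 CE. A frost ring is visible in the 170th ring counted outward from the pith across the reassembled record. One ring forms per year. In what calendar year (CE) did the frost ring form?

Total rings = 257 + 22 + 100 = 379.
379 − 170 = 209 rings lie beyond the frost ring toward the bark edge.
Excluding 14 false rings: 209 − 14 = 195.
Counting back 195 years from 1896 CE places the frost ring in 1896 − 195 = 1701 CE.

1701 CE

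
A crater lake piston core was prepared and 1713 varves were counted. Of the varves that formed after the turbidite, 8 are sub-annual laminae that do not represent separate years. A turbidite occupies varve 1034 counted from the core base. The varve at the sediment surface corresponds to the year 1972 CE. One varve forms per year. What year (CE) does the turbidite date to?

1713 − 1034 = 679 varves lie beyond the turbidite toward the sediment surface.
Excluding 8 false varves: 679 − 8 = 671.
Counting back 671 years from 1972 CE places the turbidite in 1972 − 671 = 1301 CE.

1301 CE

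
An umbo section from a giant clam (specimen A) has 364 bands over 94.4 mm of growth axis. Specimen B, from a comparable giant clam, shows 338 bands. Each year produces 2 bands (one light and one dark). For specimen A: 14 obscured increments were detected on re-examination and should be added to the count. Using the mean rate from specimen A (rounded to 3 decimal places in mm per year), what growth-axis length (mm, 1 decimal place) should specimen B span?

Specimen A: true band count = 364 + 14 = 378.
Specimen A: with 2 bands per year, 378 / 2 = 189 years.
A: Extension rate ≈ 94.4 / 189 = 0.499 mm per year.
Specimen B: with 2 bands per year, 338 / 2 = 169 years. For B, 0.499 mm/year × 169 years = 84.3 mm.

84.3 mm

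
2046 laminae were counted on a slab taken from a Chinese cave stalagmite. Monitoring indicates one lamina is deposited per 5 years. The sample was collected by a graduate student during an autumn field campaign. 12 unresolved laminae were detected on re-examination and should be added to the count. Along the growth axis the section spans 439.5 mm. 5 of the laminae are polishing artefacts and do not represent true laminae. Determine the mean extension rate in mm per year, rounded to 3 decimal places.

0.043 mm per year

Correcting the raw count gives 2046 − 5 + 12 = 2053 true laminae.
Multiplying by 5 years per lamina: 2053 × 5 = 10265 years.
Extension rate ≈ 439.5 / 10265 = 0.043 mm per year.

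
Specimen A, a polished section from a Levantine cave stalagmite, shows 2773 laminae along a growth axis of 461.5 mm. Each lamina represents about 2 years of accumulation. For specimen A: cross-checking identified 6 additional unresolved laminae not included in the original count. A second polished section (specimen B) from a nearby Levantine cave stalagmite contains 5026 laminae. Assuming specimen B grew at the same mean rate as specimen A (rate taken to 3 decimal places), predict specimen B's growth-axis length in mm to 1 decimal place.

Specimen A: correcting the raw count gives 2773 + 6 = 2779 true laminae.
Specimen A: at 2 years per lamina, 2779 × 2 = 5558 years.
A: Mean rate = 461.5 mm / 5558 years ≈ 0.083 mm/year.
Specimen B: 5026 laminae at 2 years each span 5026 × 2 = 10052 years. Length of B = 0.083 × 10052 = 834.3 mm.

834.3 mm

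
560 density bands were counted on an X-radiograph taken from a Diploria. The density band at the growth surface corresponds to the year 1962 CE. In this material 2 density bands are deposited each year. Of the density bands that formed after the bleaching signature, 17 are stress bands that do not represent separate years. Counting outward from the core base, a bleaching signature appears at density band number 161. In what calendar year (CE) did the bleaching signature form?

Between density band 161 and the growth surface there are 560 − 161 = 399 density bands.
399 − 17 false = 382 true density bands after the bleaching signature.
With 2 density bands per year, 382 / 2 = 191 years.
1962 − 191 = 1771 CE.

1771 CE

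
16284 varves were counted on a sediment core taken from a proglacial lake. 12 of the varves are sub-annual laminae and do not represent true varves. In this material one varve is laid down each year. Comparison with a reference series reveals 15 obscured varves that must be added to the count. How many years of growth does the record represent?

16287 years

Adjusted count: 16284 − 12 + 15 = 16287 varves.
With a one-to-one varve periodicity this is 16287 years.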